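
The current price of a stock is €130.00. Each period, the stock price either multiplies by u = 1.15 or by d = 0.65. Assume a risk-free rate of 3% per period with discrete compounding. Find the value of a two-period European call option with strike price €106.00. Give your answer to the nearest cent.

Risk-neutral probability p = (1 + 0.03 − 0.65)/(1.15 − 0.65) = 0.3800/0.5000 = 0.7600
Terminal stock prices: S_uu = 171.9, S_ud = 97.17, S_dd = 54.93
Terminal payoffs (S − K): max(65.92, 0) = 65.92, max(-8.825, 0) = 0, max(-51.07, 0) = 0
Node u (S = 149.5): V_u = 1/1.03·[0.7600·65.9250 + 0.2400·0.0000] = 48.6437
Node d (S = 84.5): V_d = 1/1.03·[0.7600·0.0000 + 0.2400·0.0000] = 0.0000
Node 0 (S = 130): V_0 = 1/1.03·[0.7600·48.6437 + 0.2400·0.0000] = 35.8924

€35.89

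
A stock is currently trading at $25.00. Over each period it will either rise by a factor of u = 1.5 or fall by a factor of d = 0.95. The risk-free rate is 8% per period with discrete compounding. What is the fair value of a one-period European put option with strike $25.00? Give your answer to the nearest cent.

Risk-neutral probability p = (1 + 0.08 − 0.95)/(1.5 − 0.95) = 0.1300/0.5500 = 0.2364
Terminal stock prices: S_u = 37.5, S_d = 23.75
Terminal payoffs (K − S): max(-12.5, 0) = 0, max(1.25, 0) = 1.25
Node 0 (S = 25): V_0 = 1/1.08·[0.2364·0.0000 + 0.7636·1.2500] = 0.8838

$0.88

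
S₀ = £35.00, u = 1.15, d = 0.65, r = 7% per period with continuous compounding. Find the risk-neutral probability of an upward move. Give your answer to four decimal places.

p = 0.8450

Risk-neutral probability p = (e^0.07 − 0.65)/(1.15 − 0.65) = 0.4225/0.5000 = 0.8450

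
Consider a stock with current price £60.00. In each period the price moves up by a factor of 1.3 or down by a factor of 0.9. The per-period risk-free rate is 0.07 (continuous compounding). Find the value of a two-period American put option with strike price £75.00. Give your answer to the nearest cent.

£15.00

Risk-neutral probability p = (e^0.07 − 0.9)/(1.3 − 0.9) = 0.1725/0.4000 = 0.4313
Terminal stock prices: S_uu = 101.4, S_ud = 70.2, S_dd = 48.6
Terminal payoffs (K − S): max(-26.4, 0) = 0, max(4.8, 0) = 4.8, max(26.4, 0) = 26.4
Node u (S = 78): continuation = e^(−0.07)·[0.4313·0.0000 + 0.5687·4.8000] = 2.5453; exercise value = 0.0000 ≤ continuation, so V_u = 2.5453
Node d (S = 54): continuation = e^(−0.07)·[0.4313·4.8000 + 0.5687·26.4000] = 15.9295; exercise value = 21.0000 > continuation, so V_d = 21.0000 (exercise)
Node 0 (S = 60): continuation = e^(−0.07)·[0.4313·2.5453 + 0.5687·21.0000] = 12.1594; exercise value = 15.0000 > continuation, so V_0 = 15.0000 (exercise)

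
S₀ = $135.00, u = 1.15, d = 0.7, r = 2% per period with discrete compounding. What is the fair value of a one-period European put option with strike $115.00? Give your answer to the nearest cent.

$5.81

Risk-neutral probability p = (1 + 0.02 − 0.7)/(1.15 − 0.7) = 0.3200/0.4500 = 0.7111
Terminal stock prices: S_u = 155.2, S_d = 94.5
Terminal payoffs (K − S): max(-40.25, 0) = 0, max(20.5, 0) = 20.5
Node 0 (S = 135): V_0 = 1/1.02·[0.7111·0.0000 + 0.2889·20.5000] = 5.8061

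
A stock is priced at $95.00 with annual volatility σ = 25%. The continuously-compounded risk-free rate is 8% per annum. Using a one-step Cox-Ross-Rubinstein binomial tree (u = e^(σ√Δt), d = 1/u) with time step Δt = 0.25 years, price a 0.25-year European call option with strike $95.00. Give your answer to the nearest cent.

CRR parameters: u = e^(σ√Δt) = e^(0.25·√0.25) = 1.1331, d = 1/u = 0.8825
Per-period rate: rΔt = 0.08·0.25 = 0.02, so R = e^0.02 = 1.0202
Risk-neutral probability p = (e^0.02 − 0.8825)/(1.1331 − 0.8825) = 0.1377/0.2507 = 0.5494
Terminal stock prices: S_u = 107.6, S_d = 83.84
Terminal payoffs (S − K): max(12.65, 0) = 12.65, max(-11.16, 0) = 0
Node 0 (S = 95): V_0 = e^(−0.02)·[0.5494·12.6491 + 0.4506·0.0000] = 6.8116

$6.81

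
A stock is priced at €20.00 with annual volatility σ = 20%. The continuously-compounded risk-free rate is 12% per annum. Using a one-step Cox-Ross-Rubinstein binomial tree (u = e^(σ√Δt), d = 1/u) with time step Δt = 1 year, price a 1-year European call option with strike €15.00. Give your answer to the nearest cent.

CRR parameters: u = e^(σ√Δt) = e^(0.2·√1) = 1.2214, d = 1/u = 0.8187
Per-period rate: rΔt = 0.12·1 = 0.12, so R = e^0.12 = 1.1275
Risk-neutral probability p = (e^0.12 − 0.8187)/(1.2214 − 0.8187) = 0.3088/0.4027 = 0.7668
Terminal stock prices: S_u = 24.43, S_d = 16.37
Terminal payoffs (S − K): max(9.428, 0) = 9.428, max(1.375, 0) = 1.375
Node 0 (S = 20): V_0 = e^(−0.12)·[0.7668·9.4281 + 0.2332·1.3746] = 6.6962

€6.70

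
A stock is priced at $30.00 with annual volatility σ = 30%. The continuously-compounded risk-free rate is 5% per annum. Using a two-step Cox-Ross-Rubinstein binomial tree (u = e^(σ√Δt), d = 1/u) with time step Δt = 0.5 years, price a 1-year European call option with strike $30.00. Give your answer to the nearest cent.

$3.87

CRR parameters: u = e^(σ√Δt) = e^(0.3·√0.5) = 1.2363, d = 1/u = 0.8089
Per-period rate: rΔt = 0.05·0.5 = 0.025, so R = e^0.025 = 1.0253
Risk-neutral probability p = (e^0.025 − 0.8089)/(1.2363 − 0.8089) = 0.2165/0.4275 = 0.5064
Terminal stock prices: S_uu = 45.85, S_ud = 30, S_dd = 19.63
Terminal payoffs (S − K): max(15.85, 0) = 15.85, max(0, 0) = 0, max(-10.37, 0) = 0
Node u (S = 37.09): V_u = e^(−0.025)·[0.5064·15.8540 + 0.4936·0.0000] = 7.8300
Node d (S = 24.27): V_d = e^(−0.025)·[0.5064·0.0000 + 0.4936·0.0000] = 0.0000
Node 0 (S = 30): V_0 = e^(−0.025)·[0.5064·7.8300 + 0.4936·0.0000] = 3.8671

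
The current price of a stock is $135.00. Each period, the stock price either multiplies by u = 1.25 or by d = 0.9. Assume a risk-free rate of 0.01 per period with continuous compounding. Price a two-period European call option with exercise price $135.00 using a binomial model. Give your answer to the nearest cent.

$14.49

Risk-neutral probability p = (e^0.01 − 0.9)/(1.25 − 0.9) = 0.1101/0.3500 = 0.3144
Terminal stock prices: S_uu = 210.9, S_ud = 151.9, S_dd = 109.4
Terminal payoffs (S − K): max(75.94, 0) = 75.94, max(16.88, 0) = 16.88, max(-25.65, 0) = 0
Node u (S = 168.8): V_u = e^(−0.01)·[0.3144·75.9375 + 0.6856·16.8750] = 35.0933
Node d (S = 121.5): V_d = e^(−0.01)·[0.3144·16.8750 + 0.6856·0.0000] = 5.2532
Node 0 (S = 135): V_0 = e^(−0.01)·[0.3144·35.0933 + 0.6856·5.2532] = 14.4902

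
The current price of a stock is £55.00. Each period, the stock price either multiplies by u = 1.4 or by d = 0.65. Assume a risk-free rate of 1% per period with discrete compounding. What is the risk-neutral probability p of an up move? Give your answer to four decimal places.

Risk-neutral probability p = (1 + 0.01 − 0.65)/(1.4 − 0.65) = 0.3600/0.7500 = 0.4800

p = 0.4800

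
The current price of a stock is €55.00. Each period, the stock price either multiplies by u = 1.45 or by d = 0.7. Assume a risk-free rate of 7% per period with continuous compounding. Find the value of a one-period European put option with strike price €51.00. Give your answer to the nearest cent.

Risk-neutral probability p = (e^0.07 − 0.7)/(1.45 − 0.7) = 0.3725/0.7500 = 0.4967
Terminal stock prices: S_u = 79.75, S_d = 38.5
Terminal payoffs (K − S): max(-28.75, 0) = 0, max(12.5, 0) = 12.5
Node 0 (S = 55): V_0 = e^(−0.07)·[0.4967·0.0000 + 0.5033·12.5000] = 5.8662

€5.87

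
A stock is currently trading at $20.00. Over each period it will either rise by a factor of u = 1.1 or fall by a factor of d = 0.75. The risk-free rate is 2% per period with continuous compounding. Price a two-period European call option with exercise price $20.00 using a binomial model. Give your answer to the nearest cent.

$2.41

Risk-neutral probability p = (e^0.02 − 0.75)/(1.1 − 0.75) = 0.2702/0.3500 = 0.7720
Terminal stock prices: S_uu = 24.2, S_ud = 16.5, S_dd = 11.25
Terminal payoffs (S − K): max(4.2, 0) = 4.2, max(-3.5, 0) = 0, max(-8.75, 0) = 0
Node u (S = 22): V_u = e^(−0.02)·[0.7720·4.2000 + 0.2280·0.0000] = 3.1782
Node d (S = 15): V_d = e^(−0.02)·[0.7720·0.0000 + 0.2280·0.0000] = 0.0000
Node 0 (S = 20): V_0 = e^(−0.02)·[0.7720·3.1782 + 0.2280·0.0000] = 2.4050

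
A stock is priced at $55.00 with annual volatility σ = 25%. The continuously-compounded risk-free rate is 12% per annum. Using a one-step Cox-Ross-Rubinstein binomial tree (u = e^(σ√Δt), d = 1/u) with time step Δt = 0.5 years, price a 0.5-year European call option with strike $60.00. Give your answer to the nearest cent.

$3.34

CRR parameters: u = e^(σ√Δt) = e^(0.25·√0.5) = 1.1934, d = 1/u = 0.8380
Per-period rate: rΔt = 0.12·0.5 = 0.06, so R = e^0.06 = 1.0618
Risk-neutral probability p = (e^0.06 − 0.8380)/(1.1934 − 0.8380) = 0.2239/0.3554 = 0.6299
Terminal stock prices: S_u = 65.64, S_d = 46.09
Terminal payoffs (S − K): max(5.635, 0) = 5.635, max(-13.91, 0) = 0
Node 0 (S = 55): V_0 = e^(−0.06)·[0.6299·5.6351 + 0.3701·0.0000] = 3.3429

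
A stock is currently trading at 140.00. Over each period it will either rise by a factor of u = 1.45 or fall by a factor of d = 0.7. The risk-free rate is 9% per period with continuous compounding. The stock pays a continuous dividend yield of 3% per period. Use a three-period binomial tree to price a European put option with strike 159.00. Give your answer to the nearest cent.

29.36

Per-period risk-free factor R = e^0.09 = 1.0942; dividend-adjusted growth = e^(0.09−0.03) = 1.0618.
Risk-neutral probability p = (1.0618 − 0.7)/(1.45 − 0.7) = 0.3618/0.7500 = 0.4824
Terminal stock prices: S_uuu = 426.8, S_uud = 206, S_udd = 99.47, S_ddd = 48.02
Terminal payoffs (K − S): max(-267.8, 0) = 0, max(-47.05, 0) = 0, max(59.53, 0) = 59.53, max(111, 0) = 111
Node uu (S = 294.4): V_uu = e^(−0.09)·[0.4824·0.0000 + 0.5176·0.0000] = 0.0000
Node ud (S = 142.1): V_ud = e^(−0.09)·[0.4824·0.0000 + 0.5176·59.5300] = 28.1581
Node dd (S = 68.6): V_dd = e^(−0.09)·[0.4824·59.5300 + 0.5176·110.9800] = 78.7425
Node u (S = 203): V_u = e^(−0.09)·[0.4824·0.0000 + 0.5176·28.1581] = 13.3189
Node d (S = 98): V_d = e^(−0.09)·[0.4824·28.1581 + 0.5176·78.7425] = 49.6613
Node 0 (S = 140): V_0 = e^(−0.09)·[0.4824·13.3189 + 0.5176·49.6613] = 29.3627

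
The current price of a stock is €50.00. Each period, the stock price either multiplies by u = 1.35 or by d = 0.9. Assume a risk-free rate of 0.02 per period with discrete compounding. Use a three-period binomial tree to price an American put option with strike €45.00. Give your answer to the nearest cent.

€3.18

Risk-neutral probability p = (1 + 0.02 − 0.9)/(1.35 − 0.9) = 0.1200/0.4500 = 0.2667
Terminal stock prices: S_uuu = 123, S_uud = 82.01, S_udd = 54.68, S_ddd = 36.45
Terminal payoffs (K − S): max(-78.02, 0) = 0, max(-37.01, 0) = 0, max(-9.675, 0) = 0, max(8.55, 0) = 8.55
Node uu (S = 91.13): continuation = 1/1.02·[0.2667·0.0000 + 0.7333·0.0000] = 0.0000; exercise value = 0.0000 ≤ continuation, so V_uu = 0.0000
Node ud (S = 60.75): continuation = 1/1.02·[0.2667·0.0000 + 0.7333·0.0000] = 0.0000; exercise value = 0.0000 ≤ continuation, so V_ud = 0.0000
Node dd (S = 40.5): continuation = 1/1.02·[0.2667·0.0000 + 0.7333·8.5500] = 6.1471; exercise value = 4.5000 ≤ continuation, so V_dd = 6.1471
Node u (S = 67.5): continuation = 1/1.02·[0.2667·0.0000 + 0.7333·0.0000] = 0.0000; exercise value = 0.0000 ≤ continuation, so V_u = 0.0000
Node d (S = 45): continuation = 1/1.02·[0.2667·0.0000 + 0.7333·6.1471] = 4.4195; exercise value = 0.0000 ≤ continuation, so V_d = 4.4195
Node 0 (S = 50): continuation = 1/1.02·[0.2667·0.0000 + 0.7333·4.4195] = 3.1774; exercise value = 0.0000 ≤ continuation, so V_0 = 3.1774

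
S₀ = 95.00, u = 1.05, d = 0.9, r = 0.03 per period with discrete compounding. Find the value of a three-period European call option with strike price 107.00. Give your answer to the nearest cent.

1.77

Risk-neutral probability p = (1 + 0.03 − 0.9)/(1.05 − 0.9) = 0.1300/0.1500 = 0.8667
Terminal stock prices: S_uuu = 110, S_uud = 94.26, S_udd = 80.8, S_ddd = 69.26
Terminal payoffs (S − K): max(2.974, 0) = 2.974, max(-12.74, 0) = 0, max(-26.2, 0) = 0, max(-37.74, 0) = 0
Node uu (S = 104.7): V_uu = 1/1.03·[0.8667·2.9744 + 0.1333·0.0000] = 2.5027
Node ud (S = 89.78): V_ud = 1/1.03·[0.8667·0.0000 + 0.1333·0.0000] = 0.0000
Node dd (S = 76.95): V_dd = 1/1.03·[0.8667·0.0000 + 0.1333·0.0000] = 0.0000
Node u (S = 99.75): V_u = 1/1.03·[0.8667·2.5027 + 0.1333·0.0000] = 2.1058
Node d (S = 85.5): V_d = 1/1.03·[0.8667·0.0000 + 0.1333·0.0000] = 0.0000
Node 0 (S = 95): V_0 = 1/1.03·[0.8667·2.1058 + 0.1333·0.0000] = 1.7719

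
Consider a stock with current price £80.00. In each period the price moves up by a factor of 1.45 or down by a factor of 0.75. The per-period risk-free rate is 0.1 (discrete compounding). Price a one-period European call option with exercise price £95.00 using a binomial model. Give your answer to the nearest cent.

Risk-neutral probability p = (1 + 0.1 − 0.75)/(1.45 − 0.75) = 0.3500/0.7000 = 0.5000
Terminal stock prices: S_u = 116, S_d = 60
Terminal payoffs (S − K): max(21, 0) = 21, max(-35, 0) = 0
Node 0 (S = 80): V_0 = 1/1.1·[0.5000·21.0000 + 0.5000·0.0000] = 9.5455

£9.55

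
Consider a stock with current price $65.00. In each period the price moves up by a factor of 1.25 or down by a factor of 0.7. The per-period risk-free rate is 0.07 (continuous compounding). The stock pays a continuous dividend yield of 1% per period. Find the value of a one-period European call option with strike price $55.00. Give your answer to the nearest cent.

$16.10

Per-period risk-free factor R = e^0.07 = 1.0725; dividend-adjusted growth = e^(0.07−0.01) = 1.0618.
Risk-neutral probability p = (1.0618 − 0.7)/(1.25 − 0.7) = 0.3618/0.5500 = 0.6579
Terminal stock prices: S_u = 81.25, S_d = 45.5
Terminal payoffs (S − K): max(26.25, 0) = 26.25, max(-9.5, 0) = 0
Node 0 (S = 65): V_0 = e^(−0.07)·[0.6579·26.2500 + 0.3421·0.0000] = 16.1019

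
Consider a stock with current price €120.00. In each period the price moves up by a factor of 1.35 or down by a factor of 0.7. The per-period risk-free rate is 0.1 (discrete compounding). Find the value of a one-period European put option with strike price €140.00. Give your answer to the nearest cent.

Risk-neutral probability p = (1 + 0.1 − 0.7)/(1.35 − 0.7) = 0.4000/0.6500 = 0.6154
Terminal stock prices: S_u = 162, S_d = 84
Terminal payoffs (K − S): max(-22, 0) = 0, max(56, 0) = 56
Node 0 (S = 120): V_0 = 1/1.1·[0.6154·0.0000 + 0.3846·56.0000] = 19.5804

€19.58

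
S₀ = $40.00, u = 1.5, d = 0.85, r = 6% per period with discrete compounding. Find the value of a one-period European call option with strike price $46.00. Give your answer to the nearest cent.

Risk-neutral probability p = (1 + 0.06 − 0.85)/(1.5 − 0.85) = 0.2100/0.6500 = 0.3231
Terminal stock prices: S_u = 60, S_d = 34
Terminal payoffs (S − K): max(14, 0) = 14, max(-12, 0) = 0
Node 0 (S = 40): V_0 = 1/1.06·[0.3231·14.0000 + 0.6769·0.0000] = 4.2671

$4.27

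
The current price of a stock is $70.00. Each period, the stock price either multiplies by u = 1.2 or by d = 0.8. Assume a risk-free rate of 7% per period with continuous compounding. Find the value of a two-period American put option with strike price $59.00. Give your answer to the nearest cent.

Risk-neutral probability p = (e^0.07 − 0.8)/(1.2 − 0.8) = 0.2725/0.4000 = 0.6813
Terminal stock prices: S_uu = 100.8, S_ud = 67.2, S_dd = 44.8
Terminal payoffs (K − S): max(-41.8, 0) = 0, max(-8.2, 0) = 0, max(14.2, 0) = 14.2
Node u (S = 84): continuation = e^(−0.07)·[0.6813·0.0000 + 0.3187·0.0000] = 0.0000; exercise value = 0.0000 ≤ continuation, so V_u = 0.0000
Node d (S = 56): continuation = e^(−0.07)·[0.6813·0.0000 + 0.3187·14.2000] = 4.2200; exercise value = 3.0000 ≤ continuation, so V_d = 4.2200
Node 0 (S = 70): continuation = e^(−0.07)·[0.6813·0.0000 + 0.3187·4.2200] = 1.2541; exercise value = 0.0000 ≤ continuation, so V_0 = 1.2541

$1.25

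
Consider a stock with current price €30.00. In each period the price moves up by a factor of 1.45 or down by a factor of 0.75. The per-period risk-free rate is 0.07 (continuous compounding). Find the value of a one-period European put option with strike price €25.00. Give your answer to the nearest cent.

Risk-neutral probability p = (e^0.07 − 0.75)/(1.45 − 0.75) = 0.3225/0.7000 = 0.4607
Terminal stock prices: S_u = 43.5, S_d = 22.5
Terminal payoffs (K − S): max(-18.5, 0) = 0, max(2.5, 0) = 2.5
Node 0 (S = 30): V_0 = e^(−0.07)·[0.4607·0.0000 + 0.5393·2.5000] = 1.2570

€1.26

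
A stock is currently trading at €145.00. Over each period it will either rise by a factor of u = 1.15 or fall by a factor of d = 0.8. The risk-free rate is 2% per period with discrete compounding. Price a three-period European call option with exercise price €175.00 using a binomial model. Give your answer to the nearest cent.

Risk-neutral probability p = (1 + 0.02 − 0.8)/(1.15 − 0.8) = 0.2200/0.3500 = 0.6286
Terminal stock prices: S_uuu = 220.5, S_uud = 153.4, S_udd = 106.7, S_ddd = 74.24
Terminal payoffs (S − K): max(45.53, 0) = 45.53, max(-21.59, 0) = 0, max(-68.28, 0) = 0, max(-100.8, 0) = 0
Node uu (S = 191.8): V_uu = 1/1.02·[0.6286·45.5269 + 0.3714·0.0000] = 28.0558
Node ud (S = 133.4): V_ud = 1/1.02·[0.6286·0.0000 + 0.3714·0.0000] = 0.0000
Node dd (S = 92.8): V_dd = 1/1.02·[0.6286·0.0000 + 0.3714·0.0000] = 0.0000
Node u (S = 166.8): V_u = 1/1.02·[0.6286·28.0558 + 0.3714·0.0000] = 17.2893
Node d (S = 116): V_d = 1/1.02·[0.6286·0.0000 + 0.3714·0.0000] = 0.0000
Node 0 (S = 145): V_0 = 1/1.02·[0.6286·17.2893 + 0.3714·0.0000] = 10.6545

€10.65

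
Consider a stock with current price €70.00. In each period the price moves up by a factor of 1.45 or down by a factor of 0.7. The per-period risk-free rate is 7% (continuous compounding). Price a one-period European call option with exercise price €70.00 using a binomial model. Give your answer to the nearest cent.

€14.59

Risk-neutral probability p = (e^0.07 − 0.7)/(1.45 − 0.7) = 0.3725/0.7500 = 0.4967
Terminal stock prices: S_u = 101.5, S_d = 49
Terminal payoffs (S − K): max(31.5, 0) = 31.5, max(-21, 0) = 0
Node 0 (S = 70): V_0 = e^(−0.07)·[0.4967·31.5000 + 0.5033·0.0000] = 14.5876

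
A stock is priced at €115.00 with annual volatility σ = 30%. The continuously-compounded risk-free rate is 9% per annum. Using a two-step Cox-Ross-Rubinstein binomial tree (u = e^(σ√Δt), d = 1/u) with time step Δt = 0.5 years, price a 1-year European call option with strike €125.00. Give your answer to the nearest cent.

CRR parameters: u = e^(σ√Δt) = e^(0.3·√0.5) = 1.2363, d = 1/u = 0.8089
Per-period rate: rΔt = 0.09·0.5 = 0.045, so R = e^0.045 = 1.0460
Risk-neutral probability p = (e^0.045 − 0.8089)/(1.2363 − 0.8089) = 0.2372/0.4275 = 0.5548
Terminal stock prices: S_uu = 175.8, S_ud = 115, S_dd = 75.24
Terminal payoffs (S − K): max(50.77, 0) = 50.77, max(-10, 0) = 0, max(-49.76, 0) = 0
Node u (S = 142.2): V_u = e^(−0.045)·[0.5548·50.7735 + 0.4452·0.0000] = 26.9318
Node d (S = 93.02): V_d = e^(−0.045)·[0.5548·0.0000 + 0.4452·0.0000] = 0.0000
Node 0 (S = 115): V_0 = e^(−0.045)·[0.5548·26.9318 + 0.4452·0.0000] = 14.2854

€14.29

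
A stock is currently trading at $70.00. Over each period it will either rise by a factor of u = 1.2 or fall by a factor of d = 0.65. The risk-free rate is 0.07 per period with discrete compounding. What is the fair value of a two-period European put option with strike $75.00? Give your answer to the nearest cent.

$8.65

Risk-neutral probability p = (1 + 0.07 − 0.65)/(1.2 − 0.65) = 0.4200/0.5500 = 0.7636
Terminal stock prices: S_uu = 100.8, S_ud = 54.6, S_dd = 29.58
Terminal payoffs (K − S): max(-25.8, 0) = 0, max(20.4, 0) = 20.4, max(45.42, 0) = 45.42
Node u (S = 84): V_u = 1/1.07·[0.7636·0.0000 + 0.2364·20.4000] = 4.5064
Node d (S = 45.5): V_d = 1/1.07·[0.7636·20.4000 + 0.2364·45.4250] = 24.5935
Node 0 (S = 70): V_0 = 1/1.07·[0.7636·4.5064 + 0.2364·24.5935] = 8.6488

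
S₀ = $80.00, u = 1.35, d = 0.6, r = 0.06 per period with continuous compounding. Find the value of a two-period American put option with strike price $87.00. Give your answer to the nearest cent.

Risk-neutral probability p = (e^0.06 − 0.6)/(1.35 − 0.6) = 0.4618/0.7500 = 0.6158
Terminal stock prices: S_uu = 145.8, S_ud = 64.8, S_dd = 28.8
Terminal payoffs (K − S): max(-58.8, 0) = 0, max(22.2, 0) = 22.2, max(58.2, 0) = 58.2
Node u (S = 108): continuation = e^(−0.06)·[0.6158·0.0000 + 0.3842·22.2000] = 8.0329; exercise value = 0.0000 ≤ continuation, so V_u = 8.0329
Node d (S = 48): continuation = e^(−0.06)·[0.6158·22.2000 + 0.3842·58.2000] = 33.9335; exercise value = 39.0000 > continuation, so V_d = 39.0000 (exercise)
Node 0 (S = 80): continuation = e^(−0.06)·[0.6158·8.0329 + 0.3842·39.0000] = 18.7703; exercise value = 7.0000 ≤ continuation, so V_0 = 18.7703

$18.77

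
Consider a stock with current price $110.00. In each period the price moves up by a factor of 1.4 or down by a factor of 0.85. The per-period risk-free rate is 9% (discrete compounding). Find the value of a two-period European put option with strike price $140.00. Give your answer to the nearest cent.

Risk-neutral probability p = (1 + 0.09 − 0.85)/(1.4 − 0.85) = 0.2400/0.5500 = 0.4364
Terminal stock prices: S_uu = 215.6, S_ud = 130.9, S_dd = 79.47
Terminal payoffs (K − S): max(-75.6, 0) = 0, max(9.1, 0) = 9.1, max(60.53, 0) = 60.53
Node u (S = 154): V_u = 1/1.09·[0.4364·0.0000 + 0.5636·9.1000] = 4.7056
Node d (S = 93.5): V_d = 1/1.09·[0.4364·9.1000 + 0.5636·60.5250] = 34.9404
Node 0 (S = 110): V_0 = 1/1.09·[0.4364·4.7056 + 0.5636·34.9404] = 19.9514

$19.95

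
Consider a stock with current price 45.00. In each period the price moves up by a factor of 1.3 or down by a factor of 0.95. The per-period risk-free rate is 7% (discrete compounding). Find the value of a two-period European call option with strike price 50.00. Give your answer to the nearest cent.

Risk-neutral probability p = (1 + 0.07 − 0.95)/(1.3 − 0.95) = 0.1200/0.3500 = 0.3429
Terminal stock prices: S_uu = 76.05, S_ud = 55.57, S_dd = 40.61
Terminal payoffs (S − K): max(26.05, 0) = 26.05, max(5.575, 0) = 5.575, max(-9.388, 0) = 0
Node u (S = 58.5): V_u = 1/1.07·[0.3429·26.0500 + 0.6571·5.5750] = 11.7710
Node d (S = 42.75): V_d = 1/1.07·[0.3429·5.5750 + 0.6571·0.0000] = 1.7864
Node 0 (S = 45): V_0 = 1/1.07·[0.3429·11.7710 + 0.6571·1.7864] = 4.8689

4.87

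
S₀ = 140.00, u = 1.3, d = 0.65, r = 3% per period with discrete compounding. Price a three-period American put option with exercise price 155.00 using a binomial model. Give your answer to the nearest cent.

34.37

Risk-neutral probability p = (1 + 0.03 − 0.65)/(1.3 − 0.65) = 0.3800/0.6500 = 0.5846
Terminal stock prices: S_uuu = 307.6, S_uud = 153.8, S_udd = 76.9, S_ddd = 38.45
Terminal payoffs (K − S): max(-152.6, 0) = 0, max(1.21, 0) = 1.21, max(78.1, 0) = 78.1, max(116.6, 0) = 116.6
Node uu (S = 236.6): continuation = 1/1.03·[0.5846·0.0000 + 0.4154·1.2100] = 0.4880; exercise value = 0.0000 ≤ continuation, so V_uu = 0.4880
Node ud (S = 118.3): continuation = 1/1.03·[0.5846·1.2100 + 0.4154·78.1050] = 32.1854; exercise value = 36.7000 > continuation, so V_ud = 36.7000 (exercise)
Node dd (S = 59.15): continuation = 1/1.03·[0.5846·78.1050 + 0.4154·116.5525] = 91.3354; exercise value = 95.8500 > continuation, so V_dd = 95.8500 (exercise)
Node u (S = 182): continuation = 1/1.03·[0.5846·0.4880 + 0.4154·36.7000] = 15.0776; exercise value = 0.0000 ≤ continuation, so V_u = 15.0776
Node d (S = 91): continuation = 1/1.03·[0.5846·36.7000 + 0.4154·95.8500] = 59.4854; exercise value = 64.0000 > continuation, so V_d = 64.0000 (exercise)
Node 0 (S = 140): continuation = 1/1.03·[0.5846·15.0776 + 0.4154·64.0000] = 34.3681; exercise value = 15.0000 ≤ continuation, so V_0 = 34.3681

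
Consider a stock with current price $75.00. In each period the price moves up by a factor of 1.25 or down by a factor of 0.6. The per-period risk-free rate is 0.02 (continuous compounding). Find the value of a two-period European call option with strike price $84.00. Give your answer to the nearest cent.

Risk-neutral probability p = (e^0.02 − 0.6)/(1.25 − 0.6) = 0.4202/0.6500 = 0.6465
Terminal stock prices: S_uu = 117.2, S_ud = 56.25, S_dd = 27
Terminal payoffs (S − K): max(33.19, 0) = 33.19, max(-27.75, 0) = 0, max(-57, 0) = 0
Node u (S = 93.75): V_u = e^(−0.02)·[0.6465·33.1875 + 0.3535·0.0000] = 21.0297
Node d (S = 45): V_d = e^(−0.02)·[0.6465·0.0000 + 0.3535·0.0000] = 0.0000
Node 0 (S = 75): V_0 = e^(−0.02)·[0.6465·21.0297 + 0.3535·0.0000] = 13.3257

$13.33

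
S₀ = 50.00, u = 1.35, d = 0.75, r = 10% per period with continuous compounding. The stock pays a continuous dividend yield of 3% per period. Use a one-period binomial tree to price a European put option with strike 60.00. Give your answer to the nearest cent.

9.42

Per-period risk-free factor R = e^0.1 = 1.1052; dividend-adjusted growth = e^(0.1−0.03) = 1.0725.
Risk-neutral probability p = (1.0725 − 0.75)/(1.35 − 0.75) = 0.3225/0.6000 = 0.5375
Terminal stock prices: S_u = 67.5, S_d = 37.5
Terminal payoffs (K − S): max(-7.5, 0) = 0, max(22.5, 0) = 22.5
Node 0 (S = 50): V_0 = e^(−0.1)·[0.5375·0.0000 + 0.4625·22.5000] = 9.4157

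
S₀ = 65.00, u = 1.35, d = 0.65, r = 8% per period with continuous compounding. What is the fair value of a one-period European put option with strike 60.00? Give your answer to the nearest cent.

Risk-neutral probability p = (e^0.08 − 0.65)/(1.35 − 0.65) = 0.4333/0.7000 = 0.6190
Terminal stock prices: S_u = 87.75, S_d = 42.25
Terminal payoffs (K − S): max(-27.75, 0) = 0, max(17.75, 0) = 17.75
Node 0 (S = 65): V_0 = e^(−0.08)·[0.6190·0.0000 + 0.3810·17.7500] = 6.2431

6.24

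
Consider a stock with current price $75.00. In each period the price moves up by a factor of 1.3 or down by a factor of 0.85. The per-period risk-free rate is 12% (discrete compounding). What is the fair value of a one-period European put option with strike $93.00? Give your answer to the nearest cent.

$10.45

Risk-neutral probability p = (1 + 0.12 − 0.85)/(1.3 − 0.85) = 0.2700/0.4500 = 0.6000
Terminal stock prices: S_u = 97.5, S_d = 63.75
Terminal payoffs (K − S): max(-4.5, 0) = 0, max(29.25, 0) = 29.25
Node 0 (S = 75): V_0 = 1/1.12·[0.6000·0.0000 + 0.4000·29.2500] = 10.4464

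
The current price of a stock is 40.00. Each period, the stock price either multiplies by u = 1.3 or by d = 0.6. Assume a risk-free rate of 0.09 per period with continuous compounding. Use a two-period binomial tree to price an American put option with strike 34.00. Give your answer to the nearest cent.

Risk-neutral probability p = (e^0.09 − 0.6)/(1.3 − 0.6) = 0.4942/0.7000 = 0.7060
Terminal stock prices: S_uu = 67.6, S_ud = 31.2, S_dd = 14.4
Terminal payoffs (K − S): max(-33.6, 0) = 0, max(2.8, 0) = 2.8, max(19.6, 0) = 19.6
Node u (S = 52): continuation = e^(−0.09)·[0.7060·0.0000 + 0.2940·2.8000] = 0.7524; exercise value = 0.0000 ≤ continuation, so V_u = 0.7524
Node d (S = 24): continuation = e^(−0.09)·[0.7060·2.8000 + 0.2940·19.6000] = 7.0737; exercise value = 10.0000 > continuation, so V_d = 10.0000 (exercise)
Node 0 (S = 40): continuation = e^(−0.09)·[0.7060·0.7524 + 0.2940·10.0000] = 3.1728; exercise value = 0.0000 ≤ continuation, so V_0 = 3.1728

3.17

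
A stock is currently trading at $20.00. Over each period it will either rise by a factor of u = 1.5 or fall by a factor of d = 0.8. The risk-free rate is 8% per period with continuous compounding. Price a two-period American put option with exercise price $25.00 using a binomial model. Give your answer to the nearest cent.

Risk-neutral probability p = (e^0.08 − 0.8)/(1.5 − 0.8) = 0.2833/0.7000 = 0.4047
Terminal stock prices: S_uu = 45, S_ud = 24, S_dd = 12.8
Terminal payoffs (K − S): max(-20, 0) = 0, max(1, 0) = 1, max(12.2, 0) = 12.2
Node u (S = 30): continuation = e^(−0.08)·[0.4047·0.0000 + 0.5953·1.0000] = 0.5495; exercise value = 0.0000 ≤ continuation, so V_u = 0.5495
Node d (S = 16): continuation = e^(−0.08)·[0.4047·1.0000 + 0.5953·12.2000] = 7.0779; exercise value = 9.0000 > continuation, so V_d = 9.0000 (exercise)
Node 0 (S = 20): continuation = e^(−0.08)·[0.4047·0.5495 + 0.5953·9.0000] = 5.1511; exercise value = 5.0000 ≤ continuation, so V_0 = 5.1511

$5.15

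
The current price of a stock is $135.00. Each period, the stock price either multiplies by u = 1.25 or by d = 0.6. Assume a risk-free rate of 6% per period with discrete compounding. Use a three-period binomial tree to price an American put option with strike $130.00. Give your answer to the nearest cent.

Risk-neutral probability p = (1 + 0.06 − 0.6)/(1.25 − 0.6) = 0.4600/0.6500 = 0.7077
Terminal stock prices: S_uuu = 263.7, S_uud = 126.6, S_udd = 60.75, S_ddd = 29.16
Terminal payoffs (K − S): max(-133.7, 0) = 0, max(3.438, 0) = 3.438, max(69.25, 0) = 69.25, max(100.8, 0) = 100.8
Node uu (S = 210.9): continuation = 1/1.06·[0.7077·0.0000 + 0.2923·3.4375] = 0.9479; exercise value = 0.0000 ≤ continuation, so V_uu = 0.9479
Node ud (S = 101.2): continuation = 1/1.06·[0.7077·3.4375 + 0.2923·69.2500] = 21.3915; exercise value = 28.7500 > continuation, so V_ud = 28.7500 (exercise)
Node dd (S = 48.6): continuation = 1/1.06·[0.7077·69.2500 + 0.2923·100.8400] = 74.0415; exercise value = 81.4000 > continuation, so V_dd = 81.4000 (exercise)
Node u (S = 168.8): continuation = 1/1.06·[0.7077·0.9479 + 0.2923·28.7500] = 8.5610; exercise value = 0.0000 ≤ continuation, so V_u = 8.5610
Node d (S = 81): continuation = 1/1.06·[0.7077·28.7500 + 0.2923·81.4000] = 41.6415; exercise value = 49.0000 > continuation, so V_d = 49.0000 (exercise)
Node 0 (S = 135): continuation = 1/1.06·[0.7077·8.5610 + 0.2923·49.0000] = 19.2280; exercise value = 0.0000 ≤ continuation, so V_0 = 19.2280

$19.23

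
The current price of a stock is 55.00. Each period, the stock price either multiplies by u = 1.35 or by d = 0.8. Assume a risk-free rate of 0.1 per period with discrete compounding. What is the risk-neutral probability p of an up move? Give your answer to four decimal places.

Risk-neutral probability p = (1 + 0.1 − 0.8)/(1.35 − 0.8) = 0.3000/0.5500 = 0.5455

p = 0.5455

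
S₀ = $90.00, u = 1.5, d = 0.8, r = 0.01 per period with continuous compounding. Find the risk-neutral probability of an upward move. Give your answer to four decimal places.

p = 0.3001

Risk-neutral probability p = (e^0.01 − 0.8)/(1.5 − 0.8) = 0.2101/0.7000 = 0.3001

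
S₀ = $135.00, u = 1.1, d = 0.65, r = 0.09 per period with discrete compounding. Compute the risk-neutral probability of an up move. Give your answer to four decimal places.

p = 0.9778

Risk-neutral probability p = (1 + 0.09 − 0.65)/(1.1 − 0.65) = 0.4400/0.4500 = 0.9778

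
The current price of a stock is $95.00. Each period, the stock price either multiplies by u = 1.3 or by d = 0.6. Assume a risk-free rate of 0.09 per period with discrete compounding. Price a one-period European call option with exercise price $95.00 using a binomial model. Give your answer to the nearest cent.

Risk-neutral probability p = (1 + 0.09 − 0.6)/(1.3 − 0.6) = 0.4900/0.7000 = 0.7000
Terminal stock prices: S_u = 123.5, S_d = 57
Terminal payoffs (S − K): max(28.5, 0) = 28.5, max(-38, 0) = 0
Node 0 (S = 95): V_0 = 1/1.09·[0.7000·28.5000 + 0.3000·0.0000] = 18.3028

$18.30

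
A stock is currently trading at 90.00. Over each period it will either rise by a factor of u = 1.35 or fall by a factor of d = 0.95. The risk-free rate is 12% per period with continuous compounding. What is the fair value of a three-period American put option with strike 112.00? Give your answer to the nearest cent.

Risk-neutral probability p = (e^0.12 − 0.95)/(1.35 − 0.95) = 0.1775/0.4000 = 0.4437
Terminal stock prices: S_uuu = 221.4, S_uud = 155.8, S_udd = 109.7, S_ddd = 77.16
Terminal payoffs (K − S): max(-109.4, 0) = 0, max(-43.82, 0) = 0, max(2.346, 0) = 2.346, max(34.84, 0) = 34.84
Node uu (S = 164): continuation = e^(−0.12)·[0.4437·0.0000 + 0.5563·0.0000] = 0.0000; exercise value = 0.0000 ≤ continuation, so V_uu = 0.0000
Node ud (S = 115.4): continuation = e^(−0.12)·[0.4437·0.0000 + 0.5563·2.3462] = 1.1575; exercise value = 0.0000 ≤ continuation, so V_ud = 1.1575
Node dd (S = 81.22): continuation = e^(−0.12)·[0.4437·2.3462 + 0.5563·34.8363] = 18.1101; exercise value = 30.7750 > continuation, so V_dd = 30.7750 (exercise)
Node u (S = 121.5): continuation = e^(−0.12)·[0.4437·0.0000 + 0.5563·1.1575] = 0.5711; exercise value = 0.0000 ≤ continuation, so V_u = 0.5711
Node d (S = 85.5): continuation = e^(−0.12)·[0.4437·1.1575 + 0.5563·30.7750] = 15.6386; exercise value = 26.5000 > continuation, so V_d = 26.5000 (exercise)
Node 0 (S = 90): continuation = e^(−0.12)·[0.4437·0.5711 + 0.5563·26.5000] = 13.2987; exercise value = 22.0000 > continuation, so V_0 = 22.0000 (exercise)

22.00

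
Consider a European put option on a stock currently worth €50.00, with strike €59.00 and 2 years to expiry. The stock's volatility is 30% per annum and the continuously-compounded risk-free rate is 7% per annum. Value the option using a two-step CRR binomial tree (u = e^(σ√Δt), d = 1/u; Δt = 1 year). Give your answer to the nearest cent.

€9.57

CRR parameters: u = e^(σ√Δt) = e^(0.3·√1) = 1.3499, d = 1/u = 0.7408
Per-period rate: rΔt = 0.07·1 = 0.07, so R = e^0.07 = 1.0725
Risk-neutral probability p = (e^0.07 − 0.7408)/(1.3499 − 0.7408) = 0.3317/0.6090 = 0.5446
Terminal stock prices: S_uu = 91.11, S_ud = 50, S_dd = 27.44
Terminal payoffs (K − S): max(-32.11, 0) = 0, max(9, 0) = 9, max(31.56, 0) = 31.56
Node u (S = 67.49): V_u = e^(−0.07)·[0.5446·0.0000 + 0.4554·9.0000] = 3.8214
Node d (S = 37.04): V_d = e^(−0.07)·[0.5446·9.0000 + 0.4554·31.5594] = 17.9703
Node 0 (S = 50): V_0 = e^(−0.07)·[0.5446·3.8214 + 0.4554·17.9703] = 9.5707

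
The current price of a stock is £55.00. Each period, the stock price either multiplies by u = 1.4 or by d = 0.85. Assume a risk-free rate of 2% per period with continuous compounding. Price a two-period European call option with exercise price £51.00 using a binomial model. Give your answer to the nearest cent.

£11.16

Risk-neutral probability p = (e^0.02 − 0.85)/(1.4 − 0.85) = 0.1702/0.5500 = 0.3095
Terminal stock prices: S_uu = 107.8, S_ud = 65.45, S_dd = 39.74
Terminal payoffs (S − K): max(56.8, 0) = 56.8, max(14.45, 0) = 14.45, max(-11.26, 0) = 0
Node u (S = 77): V_u = e^(−0.02)·[0.3095·56.8000 + 0.6905·14.4500] = 27.0099
Node d (S = 46.75): V_d = e^(−0.02)·[0.3095·14.4500 + 0.6905·0.0000] = 4.3831
Node 0 (S = 55): V_0 = e^(−0.02)·[0.3095·27.0099 + 0.6905·4.3831] = 11.1597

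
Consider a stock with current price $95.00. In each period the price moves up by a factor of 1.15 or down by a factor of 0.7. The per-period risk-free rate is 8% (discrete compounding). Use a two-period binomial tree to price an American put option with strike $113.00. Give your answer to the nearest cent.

$18.00

Risk-neutral probability p = (1 + 0.08 − 0.7)/(1.15 − 0.7) = 0.3800/0.4500 = 0.8444
Terminal stock prices: S_uu = 125.6, S_ud = 76.47, S_dd = 46.55
Terminal payoffs (K − S): max(-12.64, 0) = 0, max(36.53, 0) = 36.53, max(66.45, 0) = 66.45
Node u (S = 109.2): continuation = 1/1.08·[0.8444·0.0000 + 0.1556·36.5250] = 5.2608; exercise value = 3.7500 ≤ continuation, so V_u = 5.2608
Node d (S = 66.5): continuation = 1/1.08·[0.8444·36.5250 + 0.1556·66.4500] = 38.1296; exercise value = 46.5000 > continuation, so V_d = 46.5000 (exercise)
Node 0 (S = 95): continuation = 1/1.08·[0.8444·5.2608 + 0.1556·46.5000] = 10.8109; exercise value = 18.0000 > continuation, so V_0 = 18.0000 (exercise)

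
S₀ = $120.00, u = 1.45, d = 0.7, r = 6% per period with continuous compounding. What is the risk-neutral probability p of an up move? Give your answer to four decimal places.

Risk-neutral probability p = (e^0.06 − 0.7)/(1.45 − 0.7) = 0.3618/0.7500 = 0.4824

p = 0.4824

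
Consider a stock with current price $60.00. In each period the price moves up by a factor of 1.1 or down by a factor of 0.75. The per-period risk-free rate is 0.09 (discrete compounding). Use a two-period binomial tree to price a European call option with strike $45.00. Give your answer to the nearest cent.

$22.13

Risk-neutral probability p = (1 + 0.09 − 0.75)/(1.1 − 0.75) = 0.3400/0.3500 = 0.9714
Terminal stock prices: S_uu = 72.6, S_ud = 49.5, S_dd = 33.75
Terminal payoffs (S − K): max(27.6, 0) = 27.6, max(4.5, 0) = 4.5, max(-11.25, 0) = 0
Node u (S = 66): V_u = 1/1.09·[0.9714·27.6000 + 0.0286·4.5000] = 24.7156
Node d (S = 45): V_d = 1/1.09·[0.9714·4.5000 + 0.0286·0.0000] = 4.0105
Node 0 (S = 60): V_0 = 1/1.09·[0.9714·24.7156 + 0.0286·4.0105] = 22.1321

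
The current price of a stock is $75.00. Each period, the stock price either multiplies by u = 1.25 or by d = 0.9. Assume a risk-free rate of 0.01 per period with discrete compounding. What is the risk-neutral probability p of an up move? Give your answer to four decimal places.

Risk-neutral probability p = (1 + 0.01 − 0.9)/(1.25 − 0.9) = 0.1100/0.3500 = 0.3143

p = 0.3143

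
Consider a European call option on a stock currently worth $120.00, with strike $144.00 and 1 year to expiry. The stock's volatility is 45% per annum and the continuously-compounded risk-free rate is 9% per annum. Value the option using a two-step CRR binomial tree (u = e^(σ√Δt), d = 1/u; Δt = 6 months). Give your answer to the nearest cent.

CRR parameters: u = e^(σ√Δt) = e^(0.45·√0.5) = 1.3746, d = 1/u = 0.7275
Per-period rate: rΔt = 0.09·0.5 = 0.045, so R = e^0.045 = 1.0460
Risk-neutral probability p = (e^0.045 − 0.7275)/(1.3746 − 0.7275) = 0.3186/0.6472 = 0.4922
Terminal stock prices: S_uu = 226.8, S_ud = 120, S_dd = 63.5
Terminal payoffs (S − K): max(82.76, 0) = 82.76, max(-24, 0) = 0, max(-80.5, 0) = 0
Node u (S = 165): V_u = e^(−0.045)·[0.4922·82.7590 + 0.5078·0.0000] = 38.9443
Node d (S = 87.3): V_d = e^(−0.045)·[0.4922·0.0000 + 0.5078·0.0000] = 0.0000
Node 0 (S = 120): V_0 = e^(−0.045)·[0.4922·38.9443 + 0.5078·0.0000] = 18.3262

$18.33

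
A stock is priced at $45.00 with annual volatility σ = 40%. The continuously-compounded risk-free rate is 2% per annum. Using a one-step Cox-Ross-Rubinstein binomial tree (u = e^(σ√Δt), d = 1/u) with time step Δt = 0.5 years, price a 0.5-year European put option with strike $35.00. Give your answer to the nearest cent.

$0.59

CRR parameters: u = e^(σ√Δt) = e^(0.4·√0.5) = 1.3269, d = 1/u = 0.7536
Per-period rate: rΔt = 0.02·0.5 = 0.01, so R = e^0.01 = 1.0101
Risk-neutral probability p = (e^0.01 − 0.7536)/(1.3269 − 0.7536) = 0.2564/0.5733 = 0.4473
Terminal stock prices: S_u = 59.71, S_d = 33.91
Terminal payoffs (K − S): max(-24.71, 0) = 0, max(1.086, 0) = 1.086
Node 0 (S = 45): V_0 = e^(−0.01)·[0.4473·0.0000 + 0.5527·1.0863] = 0.5944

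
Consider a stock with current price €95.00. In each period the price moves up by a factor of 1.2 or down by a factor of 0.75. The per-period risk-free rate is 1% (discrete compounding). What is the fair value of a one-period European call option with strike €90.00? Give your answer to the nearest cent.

Risk-neutral probability p = (1 + 0.01 − 0.75)/(1.2 − 0.75) = 0.2600/0.4500 = 0.5778
Terminal stock prices: S_u = 114, S_d = 71.25
Terminal payoffs (S − K): max(24, 0) = 24, max(-18.75, 0) = 0
Node 0 (S = 95): V_0 = 1/1.01·[0.5778·24.0000 + 0.4222·0.0000] = 13.7294

€13.73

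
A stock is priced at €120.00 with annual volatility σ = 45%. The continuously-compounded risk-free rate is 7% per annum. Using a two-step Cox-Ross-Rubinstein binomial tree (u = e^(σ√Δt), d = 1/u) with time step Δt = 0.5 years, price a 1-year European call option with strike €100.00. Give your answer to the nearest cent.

CRR parameters: u = e^(σ√Δt) = e^(0.45·√0.5) = 1.3746, d = 1/u = 0.7275
Per-period rate: rΔt = 0.07·0.5 = 0.035, so R = e^0.035 = 1.0356
Risk-neutral probability p = (e^0.035 − 0.7275)/(1.3746 − 0.7275) = 0.3082/0.6472 = 0.4762
Terminal stock prices: S_uu = 226.8, S_ud = 120, S_dd = 63.5
Terminal payoffs (S − K): max(126.8, 0) = 126.8, max(20, 0) = 20, max(-36.5, 0) = 0
Node u (S = 165): V_u = e^(−0.035)·[0.4762·126.7590 + 0.5238·20.0000] = 68.3973
Node d (S = 87.3): V_d = e^(−0.035)·[0.4762·20.0000 + 0.5238·0.0000] = 9.1955
Node 0 (S = 120): V_0 = e^(−0.035)·[0.4762·68.3973 + 0.5238·9.1955] = 36.0987

€36.10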